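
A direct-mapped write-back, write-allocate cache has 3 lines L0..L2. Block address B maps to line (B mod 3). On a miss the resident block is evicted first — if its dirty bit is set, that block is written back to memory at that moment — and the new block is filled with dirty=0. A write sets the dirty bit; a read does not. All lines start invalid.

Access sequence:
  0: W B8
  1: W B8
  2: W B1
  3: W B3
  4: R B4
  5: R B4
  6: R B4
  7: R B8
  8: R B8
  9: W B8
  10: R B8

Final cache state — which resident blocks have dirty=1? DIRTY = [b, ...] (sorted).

DIRTY = [3, 8]

0: W B8 → L2 miss [D]
1: W B8 → L2 hit [D]
2: W B1 → L1 miss [D]
3: W B3 → L0 miss [D]
4: R B4 → L1 miss wb→B1 [-]
5: R B4 → L1 hit [-]
6: R B4 → L1 hit [-]
7: R B8 → L2 hit [D]
8: R B8 → L2 hit [D]
9: W B8 → L2 hit [D]
10: R B8 → L2 hit [D]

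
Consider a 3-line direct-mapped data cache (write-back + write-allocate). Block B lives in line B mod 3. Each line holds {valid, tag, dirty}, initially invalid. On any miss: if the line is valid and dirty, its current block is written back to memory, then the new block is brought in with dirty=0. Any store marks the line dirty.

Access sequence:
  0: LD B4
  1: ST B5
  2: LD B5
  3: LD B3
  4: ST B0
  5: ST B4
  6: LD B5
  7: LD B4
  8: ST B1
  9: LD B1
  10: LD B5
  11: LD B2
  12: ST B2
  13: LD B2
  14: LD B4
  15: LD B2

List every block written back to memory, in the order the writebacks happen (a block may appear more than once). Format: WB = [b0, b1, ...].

WB = [4, 5, 1]

0: R B4 -> L1 miss  d=-]
1: W B5 -> L2 miss  d=D]
2: R B5 -> L2 hit  d=D]
3: R B3 -> L0 miss  d=-]
4: W B0 -> L0 miss  d=D]
5: W B4 -> L1 hit  d=D]
6: R B5 -> L2 hit  d=D]
7: R B4 -> L1 hit  d=D]
8: W B1 -> L1 miss wb->B4  d=D]
9: R B1 -> L1 hit  d=D]
10: R B5 -> L2 hit  d=D]
11: R B2 -> L2 miss wb->B5  d=-]
12: W B2 -> L2 hit  d=D]
13: R B2 -> L2 hit  d=D]
14: R B4 -> L1 miss wb->B1  d=-]
15: R B2 -> L2 hit  d=D]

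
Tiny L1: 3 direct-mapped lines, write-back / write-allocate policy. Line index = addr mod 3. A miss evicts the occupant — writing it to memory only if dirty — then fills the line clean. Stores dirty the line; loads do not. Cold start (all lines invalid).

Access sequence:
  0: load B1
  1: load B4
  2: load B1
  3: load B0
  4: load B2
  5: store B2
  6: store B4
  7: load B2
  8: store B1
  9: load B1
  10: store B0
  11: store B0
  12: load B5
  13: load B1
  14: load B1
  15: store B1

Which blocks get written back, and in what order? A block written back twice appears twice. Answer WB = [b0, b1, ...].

0: R B1 -> L1 miss  d=-]
1: R B4 -> L1 miss  d=-]
2: R B1 -> L1 miss  d=-]
3: R B0 -> L0 miss  d=-]
4: R B2 -> L2 miss  d=-]
5: W B2 -> L2 hit  d=D]
6: W B4 -> L1 miss  d=D]
7: R B2 -> L2 hit  d=D]
8: W B1 -> L1 miss wb->B4  d=D]
9: R B1 -> L1 hit  d=D]
10: W B0 -> L0 hit  d=D]
11: W B0 -> L0 hit  d=D]
12: R B5 -> L2 miss wb->B2  d=-]
13: R B1 -> L1 hit  d=D]
14: R B1 -> L1 hit  d=D]
15: W B1 -> L1 hit  d=D]

WB = [4, 2]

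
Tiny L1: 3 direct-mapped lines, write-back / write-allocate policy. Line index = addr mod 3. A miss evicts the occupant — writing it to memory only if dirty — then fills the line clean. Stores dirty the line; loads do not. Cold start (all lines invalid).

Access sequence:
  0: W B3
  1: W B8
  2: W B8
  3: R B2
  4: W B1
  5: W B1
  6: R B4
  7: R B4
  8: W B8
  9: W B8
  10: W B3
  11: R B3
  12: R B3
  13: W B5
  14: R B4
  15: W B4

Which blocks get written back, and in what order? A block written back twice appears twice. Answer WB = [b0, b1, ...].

WB = [8, 1, 8]

0: W B3 → L0 miss [D]
1: W B8 → L2 miss [D]
2: W B8 → L2 hit [D]
3: R B2 → L2 miss wb→B8 [-]
4: W B1 → L1 miss [D]
5: W B1 → L1 hit [D]
6: R B4 → L1 miss wb→B1 [-]
7: R B4 → L1 hit [-]
8: W B8 → L2 miss [D]
9: W B8 → L2 hit [D]
10: W B3 → L0 hit [D]
11: R B3 → L0 hit [D]
12: R B3 → L0 hit [D]
13: W B5 → L2 miss wb→B8 [D]
14: R B4 → L1 hit [-]
15: W B4 → L1 hit [D]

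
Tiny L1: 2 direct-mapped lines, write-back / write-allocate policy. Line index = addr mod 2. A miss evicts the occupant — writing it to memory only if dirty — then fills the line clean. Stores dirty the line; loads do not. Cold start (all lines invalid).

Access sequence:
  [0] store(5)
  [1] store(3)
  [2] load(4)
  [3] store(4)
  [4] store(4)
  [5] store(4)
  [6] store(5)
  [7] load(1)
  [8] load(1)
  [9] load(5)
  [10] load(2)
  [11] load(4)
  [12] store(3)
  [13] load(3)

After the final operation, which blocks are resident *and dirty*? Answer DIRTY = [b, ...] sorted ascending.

DIRTY = [3]

0: W B5 -> L1 miss  d=D]
1: W B3 -> L1 miss wb->B5  d=D]
2: R B4 -> L0 miss  d=-]
3: W B4 -> L0 hit  d=D]
4: W B4 -> L0 hit  d=D]
5: W B4 -> L0 hit  d=D]
6: W B5 -> L1 miss wb->B3  d=D]
7: R B1 -> L1 miss wb->B5  d=-]
8: R B1 -> L1 hit  d=-]
9: R B5 -> L1 miss  d=-]
10: R B2 -> L0 miss wb->B4  d=-]
11: R B4 -> L0 miss  d=-]
12: W B3 -> L1 miss  d=D]
13: R B3 -> L1 hit  d=D]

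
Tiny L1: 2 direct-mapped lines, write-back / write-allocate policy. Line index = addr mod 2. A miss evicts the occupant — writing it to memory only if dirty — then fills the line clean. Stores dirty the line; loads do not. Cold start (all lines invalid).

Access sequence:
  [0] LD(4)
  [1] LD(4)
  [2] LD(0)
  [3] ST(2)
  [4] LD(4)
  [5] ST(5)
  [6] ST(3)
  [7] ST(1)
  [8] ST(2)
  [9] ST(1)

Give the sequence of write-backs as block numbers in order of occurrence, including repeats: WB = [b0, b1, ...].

WB = [2, 5, 3]

0: R B4 → L0 miss [-]
1: R B4 → L0 hit [-]
2: R B0 → L0 miss [-]
3: W B2 → L0 miss [D]
4: R B4 → L0 miss wb→B2 [-]
5: W B5 → L1 miss [D]
6: W B3 → L1 miss wb→B5 [D]
7: W B1 → L1 miss wb→B3 [D]
8: W B2 → L0 miss [D]
9: W B1 → L1 hit [D]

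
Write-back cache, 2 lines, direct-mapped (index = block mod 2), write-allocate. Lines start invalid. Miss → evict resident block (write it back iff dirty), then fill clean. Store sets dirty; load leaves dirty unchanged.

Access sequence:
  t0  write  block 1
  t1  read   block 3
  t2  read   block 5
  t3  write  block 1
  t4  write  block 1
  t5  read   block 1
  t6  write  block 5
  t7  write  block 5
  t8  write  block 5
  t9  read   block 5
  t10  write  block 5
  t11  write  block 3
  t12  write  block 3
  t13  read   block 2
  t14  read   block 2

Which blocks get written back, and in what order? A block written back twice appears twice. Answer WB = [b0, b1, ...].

WB = [1, 1, 5]

0: W B1 -> L1 miss  d=D]
1: R B3 -> L1 miss wb->B1  d=-]
2: R B5 -> L1 miss  d=-]
3: W B1 -> L1 miss  d=D]
4: W B1 -> L1 hit  d=D]
5: R B1 -> L1 hit  d=D]
6: W B5 -> L1 miss wb->B1  d=D]
7: W B5 -> L1 hit  d=D]
8: W B5 -> L1 hit  d=D]
9: R B5 -> L1 hit  d=D]
10: W B5 -> L1 hit  d=D]
11: W B3 -> L1 miss wb->B5  d=D]
12: W B3 -> L1 hit  d=D]
13: R B2 -> L0 miss  d=-]
14: R B2 -> L0 hit  d=-]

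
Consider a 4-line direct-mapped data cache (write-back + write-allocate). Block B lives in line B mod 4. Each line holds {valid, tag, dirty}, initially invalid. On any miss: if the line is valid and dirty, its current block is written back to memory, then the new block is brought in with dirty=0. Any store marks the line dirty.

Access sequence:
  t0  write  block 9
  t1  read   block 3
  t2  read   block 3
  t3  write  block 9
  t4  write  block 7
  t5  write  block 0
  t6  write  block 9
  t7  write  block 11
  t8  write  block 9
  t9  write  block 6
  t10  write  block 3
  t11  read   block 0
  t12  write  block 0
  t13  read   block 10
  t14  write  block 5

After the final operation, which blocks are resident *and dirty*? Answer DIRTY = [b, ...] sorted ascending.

DIRTY = [0, 3, 5]

0: W B9 -> L1 miss  d=D]
1: R B3 -> L3 miss  d=-]
2: R B3 -> L3 hit  d=-]
3: W B9 -> L1 hit  d=D]
4: W B7 -> L3 miss  d=D]
5: W B0 -> L0 miss  d=D]
6: W B9 -> L1 hit  d=D]
7: W B11 -> L3 miss wb->B7  d=D]
8: W B9 -> L1 hit  d=D]
9: W B6 -> L2 miss  d=D]
10: W B3 -> L3 miss wb->B11  d=D]
11: R B0 -> L0 hit  d=D]
12: W B0 -> L0 hit  d=D]
13: R B10 -> L2 miss wb->B6  d=-]
14: W B5 -> L1 miss wb->B9  d=D]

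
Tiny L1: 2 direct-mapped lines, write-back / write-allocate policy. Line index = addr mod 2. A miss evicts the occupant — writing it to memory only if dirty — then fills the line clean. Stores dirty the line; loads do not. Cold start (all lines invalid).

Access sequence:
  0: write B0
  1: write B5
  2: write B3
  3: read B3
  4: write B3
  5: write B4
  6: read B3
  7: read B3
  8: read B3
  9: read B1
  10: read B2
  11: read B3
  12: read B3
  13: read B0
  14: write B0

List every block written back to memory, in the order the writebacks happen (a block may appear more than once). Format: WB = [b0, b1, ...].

WB = [5, 0, 3, 4]

0: W B0 -> L0 miss  d=D]
1: W B5 -> L1 miss  d=D]
2: W B3 -> L1 miss wb->B5  d=D]
3: R B3 -> L1 hit  d=D]
4: W B3 -> L1 hit  d=D]
5: W B4 -> L0 miss wb->B0  d=D]
6: R B3 -> L1 hit  d=D]
7: R B3 -> L1 hit  d=D]
8: R B3 -> L1 hit  d=D]
9: R B1 -> L1 miss wb->B3  d=-]
10: R B2 -> L0 miss wb->B4  d=-]
11: R B3 -> L1 miss  d=-]
12: R B3 -> L1 hit  d=-]
13: R B0 -> L0 miss  d=-]
14: W B0 -> L0 hit  d=D]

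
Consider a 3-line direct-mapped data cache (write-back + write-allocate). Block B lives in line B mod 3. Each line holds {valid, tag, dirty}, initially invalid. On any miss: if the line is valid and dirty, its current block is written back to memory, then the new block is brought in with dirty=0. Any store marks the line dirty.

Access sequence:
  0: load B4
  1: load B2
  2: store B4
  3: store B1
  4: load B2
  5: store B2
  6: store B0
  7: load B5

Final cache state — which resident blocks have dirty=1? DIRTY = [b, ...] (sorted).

DIRTY = [0, 1]

  0 | R B4 → L1 miss [-]
  1 | R B2 → L2 miss [-]
  2 | W B4 → L1 hit [D]
  3 | W B1 → L1 miss wb→B4 [D]
  4 | R B2 → L2 hit [-]
  5 | W B2 → L2 hit [D]
  6 | W B0 → L0 miss [D]
  7 | R B5 → L2 miss wb→B2 [-]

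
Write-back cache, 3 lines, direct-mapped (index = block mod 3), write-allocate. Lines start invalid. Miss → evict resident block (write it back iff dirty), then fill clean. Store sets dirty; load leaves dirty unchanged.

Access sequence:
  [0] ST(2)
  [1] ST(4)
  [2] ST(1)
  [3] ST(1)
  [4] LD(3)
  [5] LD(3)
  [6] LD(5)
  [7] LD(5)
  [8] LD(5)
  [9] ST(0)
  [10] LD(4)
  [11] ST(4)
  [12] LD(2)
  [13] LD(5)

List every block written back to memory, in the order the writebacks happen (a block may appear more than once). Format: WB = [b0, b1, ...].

0: W B2 → L2 miss [D]
1: W B4 → L1 miss [D]
2: W B1 → L1 miss wb→B4 [D]
3: W B1 → L1 hit [D]
4: R B3 → L0 miss [-]
5: R B3 → L0 hit [-]
6: R B5 → L2 miss wb→B2 [-]
7: R B5 → L2 hit [-]
8: R B5 → L2 hit [-]
9: W B0 → L0 miss [D]
10: R B4 → L1 miss wb→B1 [-]
11: W B4 → L1 hit [D]
12: R B2 → L2 miss [-]
13: R B5 → L2 miss [-]

WB = [4, 2, 1]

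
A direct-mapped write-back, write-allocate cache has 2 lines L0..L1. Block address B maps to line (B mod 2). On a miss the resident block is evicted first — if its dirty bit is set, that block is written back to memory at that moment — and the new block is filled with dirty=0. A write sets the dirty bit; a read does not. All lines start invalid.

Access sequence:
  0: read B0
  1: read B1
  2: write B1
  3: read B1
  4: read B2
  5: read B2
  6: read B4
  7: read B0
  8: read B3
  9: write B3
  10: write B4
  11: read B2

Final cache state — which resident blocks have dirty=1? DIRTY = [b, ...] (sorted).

0: R B0 → L0 miss [-]
1: R B1 → L1 miss [-]
2: W B1 → L1 hit [D]
3: R B1 → L1 hit [D]
4: R B2 → L0 miss [-]
5: R B2 → L0 hit [-]
6: R B4 → L0 miss [-]
7: R B0 → L0 miss [-]
8: R B3 → L1 miss wb→B1 [-]
9: W B3 → L1 hit [D]
10: W B4 → L0 miss [D]
11: R B2 → L0 miss wb→B4 [-]

DIRTY = [3]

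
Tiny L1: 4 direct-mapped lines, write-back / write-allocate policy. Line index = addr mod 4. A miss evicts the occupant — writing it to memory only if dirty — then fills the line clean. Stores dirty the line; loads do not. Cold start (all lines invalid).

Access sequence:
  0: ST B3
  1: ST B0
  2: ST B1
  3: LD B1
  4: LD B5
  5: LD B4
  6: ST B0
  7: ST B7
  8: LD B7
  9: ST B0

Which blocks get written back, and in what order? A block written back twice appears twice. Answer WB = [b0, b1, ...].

WB = [1, 0, 3]

  0 | W B3 → L3 miss [D]
  1 | W B0 → L0 miss [D]
  2 | W B1 → L1 miss [D]
  3 | R B1 → L1 hit [D]
  4 | R B5 → L1 miss wb→B1 [-]
  5 | R B4 → L0 miss wb→B0 [-]
  6 | W B0 → L0 miss [D]
  7 | W B7 → L3 miss wb→B3 [D]
  8 | R B7 → L3 hit [D]
  9 | W B0 → L0 hit [D]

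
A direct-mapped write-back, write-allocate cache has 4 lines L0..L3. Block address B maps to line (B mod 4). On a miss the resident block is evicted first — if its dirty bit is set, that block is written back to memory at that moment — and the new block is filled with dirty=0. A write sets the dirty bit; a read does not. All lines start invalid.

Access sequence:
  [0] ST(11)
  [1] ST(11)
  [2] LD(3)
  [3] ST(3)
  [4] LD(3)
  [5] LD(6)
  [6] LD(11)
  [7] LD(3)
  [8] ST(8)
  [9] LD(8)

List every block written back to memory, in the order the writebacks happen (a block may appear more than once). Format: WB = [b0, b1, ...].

WB = [11, 3]

  0 | W B11 → L3 miss [D]
  1 | W B11 → L3 hit [D]
  2 | R B3 → L3 miss wb→B11 [-]
  3 | W B3 → L3 hit [D]
  4 | R B3 → L3 hit [D]
  5 | R B6 → L2 miss [-]
  6 | R B11 → L3 miss wb→B3 [-]
  7 | R B3 → L3 miss [-]
  8 | W B8 → L0 miss [D]
  9 | R B8 → L0 hit [D]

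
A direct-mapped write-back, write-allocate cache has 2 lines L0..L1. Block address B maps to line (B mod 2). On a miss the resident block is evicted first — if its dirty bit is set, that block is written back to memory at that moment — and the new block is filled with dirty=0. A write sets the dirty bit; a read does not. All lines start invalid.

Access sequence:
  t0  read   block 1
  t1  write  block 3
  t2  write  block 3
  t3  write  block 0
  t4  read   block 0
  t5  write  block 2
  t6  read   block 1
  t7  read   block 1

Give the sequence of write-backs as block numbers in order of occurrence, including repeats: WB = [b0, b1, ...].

WB = [0, 3]

0: R B1 → L1 miss [-]
1: W B3 → L1 miss [D]
2: W B3 → L1 hit [D]
3: W B0 → L0 miss [D]
4: R B0 → L0 hit [D]
5: W B2 → L0 miss wb→B0 [D]
6: R B1 → L1 miss wb→B3 [-]
7: R B1 → L1 hit [-]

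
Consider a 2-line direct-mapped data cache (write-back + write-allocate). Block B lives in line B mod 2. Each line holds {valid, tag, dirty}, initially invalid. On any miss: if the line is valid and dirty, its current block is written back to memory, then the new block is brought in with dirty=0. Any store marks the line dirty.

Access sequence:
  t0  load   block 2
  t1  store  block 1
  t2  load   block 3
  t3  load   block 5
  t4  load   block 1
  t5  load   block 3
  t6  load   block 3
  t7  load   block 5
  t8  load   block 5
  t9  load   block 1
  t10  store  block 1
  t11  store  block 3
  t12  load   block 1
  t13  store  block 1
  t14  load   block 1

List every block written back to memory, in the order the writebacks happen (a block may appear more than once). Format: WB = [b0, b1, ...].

  0 | R B2 → L0 miss [-]
  1 | W B1 → L1 miss [D]
  2 | R B3 → L1 miss wb→B1 [-]
  3 | R B5 → L1 miss [-]
  4 | R B1 → L1 miss [-]
  5 | R B3 → L1 miss [-]
  6 | R B3 → L1 hit [-]
  7 | R B5 → L1 miss [-]
  8 | R B5 → L1 hit [-]
  9 | R B1 → L1 miss [-]
  10 | W B1 → L1 hit [D]
  11 | W B3 → L1 miss wb→B1 [D]
  12 | R B1 → L1 miss wb→B3 [-]
  13 | W B1 → L1 hit [D]
  14 | R B1 → L1 hit [D]

WB = [1, 1, 3]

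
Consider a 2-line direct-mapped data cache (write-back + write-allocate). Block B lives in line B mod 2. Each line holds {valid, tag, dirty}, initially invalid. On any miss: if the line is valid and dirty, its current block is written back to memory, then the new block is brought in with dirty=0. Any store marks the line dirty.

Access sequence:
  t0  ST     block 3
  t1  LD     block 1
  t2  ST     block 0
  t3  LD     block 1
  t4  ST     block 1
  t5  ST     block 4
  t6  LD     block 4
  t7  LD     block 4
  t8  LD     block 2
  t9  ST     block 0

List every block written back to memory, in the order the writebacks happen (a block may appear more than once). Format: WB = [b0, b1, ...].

0: W B3 -> L1 miss  d=D]
1: R B1 -> L1 miss wb->B3  d=-]
2: W B0 -> L0 miss  d=D]
3: R B1 -> L1 hit  d=-]
4: W B1 -> L1 hit  d=D]
5: W B4 -> L0 miss wb->B0  d=D]
6: R B4 -> L0 hit  d=D]
7: R B4 -> L0 hit  d=D]
8: R B2 -> L0 miss wb->B4  d=-]
9: W B0 -> L0 miss  d=D]

WB = [3, 0, 4]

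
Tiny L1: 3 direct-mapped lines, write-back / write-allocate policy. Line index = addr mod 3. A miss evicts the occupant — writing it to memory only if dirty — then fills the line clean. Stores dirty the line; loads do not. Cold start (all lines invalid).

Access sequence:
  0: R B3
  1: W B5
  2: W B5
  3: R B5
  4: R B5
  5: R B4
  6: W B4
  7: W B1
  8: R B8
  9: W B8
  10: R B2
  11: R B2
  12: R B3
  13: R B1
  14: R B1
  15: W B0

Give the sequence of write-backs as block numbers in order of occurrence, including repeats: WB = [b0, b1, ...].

0: R B3 -> L0 miss  d=-]
1: W B5 -> L2 miss  d=D]
2: W B5 -> L2 hit  d=D]
3: R B5 -> L2 hit  d=D]
4: R B5 -> L2 hit  d=D]
5: R B4 -> L1 miss  d=-]
6: W B4 -> L1 hit  d=D]
7: W B1 -> L1 miss wb->B4  d=D]
8: R B8 -> L2 miss wb->B5  d=-]
9: W B8 -> L2 hit  d=D]
10: R B2 -> L2 miss wb->B8  d=-]
11: R B2 -> L2 hit  d=-]
12: R B3 -> L0 hit  d=-]
13: R B1 -> L1 hit  d=D]
14: R B1 -> L1 hit  d=D]
15: W B0 -> L0 miss  d=D]

WB = [4, 5, 8]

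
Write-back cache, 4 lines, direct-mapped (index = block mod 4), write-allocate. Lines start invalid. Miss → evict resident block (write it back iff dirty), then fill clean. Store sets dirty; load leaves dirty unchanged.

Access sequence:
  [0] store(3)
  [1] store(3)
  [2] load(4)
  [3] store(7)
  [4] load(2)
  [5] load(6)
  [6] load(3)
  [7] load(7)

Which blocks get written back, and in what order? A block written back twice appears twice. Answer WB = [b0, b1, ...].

0: W B3 → L3 miss [D]
1: W B3 → L3 hit [D]
2: R B4 → L0 miss [-]
3: W B7 → L3 miss wb→B3 [D]
4: R B2 → L2 miss [-]
5: R B6 → L2 miss [-]
6: R B3 → L3 miss wb→B7 [-]
7: R B7 → L3 miss [-]

WB = [3, 7]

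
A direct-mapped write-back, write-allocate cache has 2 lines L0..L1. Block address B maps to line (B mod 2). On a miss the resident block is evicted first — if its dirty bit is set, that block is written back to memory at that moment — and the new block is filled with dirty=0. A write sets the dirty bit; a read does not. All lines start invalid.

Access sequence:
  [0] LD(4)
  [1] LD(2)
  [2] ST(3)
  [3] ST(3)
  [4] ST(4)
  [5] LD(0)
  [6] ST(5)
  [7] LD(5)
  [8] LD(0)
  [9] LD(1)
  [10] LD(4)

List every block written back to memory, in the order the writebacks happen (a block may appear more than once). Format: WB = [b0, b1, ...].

WB = [4, 3, 5]

0: R B4 → L0 miss [-]
1: R B2 → L0 miss [-]
2: W B3 → L1 miss [D]
3: W B3 → L1 hit [D]
4: W B4 → L0 miss [D]
5: R B0 → L0 miss wb→B4 [-]
6: W B5 → L1 miss wb→B3 [D]
7: R B5 → L1 hit [D]
8: R B0 → L0 hit [-]
9: R B1 → L1 miss wb→B5 [-]
10: R B4 → L0 miss [-]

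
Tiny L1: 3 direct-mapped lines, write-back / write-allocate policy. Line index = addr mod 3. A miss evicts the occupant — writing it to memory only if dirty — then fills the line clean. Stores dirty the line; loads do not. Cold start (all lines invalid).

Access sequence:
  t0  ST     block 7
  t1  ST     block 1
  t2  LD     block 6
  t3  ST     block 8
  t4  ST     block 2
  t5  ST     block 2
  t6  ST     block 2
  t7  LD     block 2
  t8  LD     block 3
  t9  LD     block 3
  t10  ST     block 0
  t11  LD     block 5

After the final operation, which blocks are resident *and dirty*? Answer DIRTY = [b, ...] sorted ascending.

DIRTY = [0, 1]

  0 | W B7 → L1 miss [D]
  1 | W B1 → L1 miss wb→B7 [D]
  2 | R B6 → L0 miss [-]
  3 | W B8 → L2 miss [D]
  4 | W B2 → L2 miss wb→B8 [D]
  5 | W B2 → L2 hit [D]
  6 | W B2 → L2 hit [D]
  7 | R B2 → L2 hit [D]
  8 | R B3 → L0 miss [-]
  9 | R B3 → L0 hit [-]
  10 | W B0 → L0 miss [D]
  11 | R B5 → L2 miss wb→B2 [-]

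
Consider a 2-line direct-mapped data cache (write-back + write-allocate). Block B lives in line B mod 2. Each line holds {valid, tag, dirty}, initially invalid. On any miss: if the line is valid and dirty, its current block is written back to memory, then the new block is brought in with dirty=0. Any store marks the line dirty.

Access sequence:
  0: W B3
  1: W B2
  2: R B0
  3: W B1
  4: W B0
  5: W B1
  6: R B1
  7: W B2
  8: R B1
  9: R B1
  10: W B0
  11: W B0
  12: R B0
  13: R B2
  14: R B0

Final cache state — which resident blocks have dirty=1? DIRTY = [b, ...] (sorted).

DIRTY = [1]

0: W B3 → L1 miss [D]
1: W B2 → L0 miss [D]
2: R B0 → L0 miss wb→B2 [-]
3: W B1 → L1 miss wb→B3 [D]
4: W B0 → L0 hit [D]
5: W B1 → L1 hit [D]
6: R B1 → L1 hit [D]
7: W B2 → L0 miss wb→B0 [D]
8: R B1 → L1 hit [D]
9: R B1 → L1 hit [D]
10: W B0 → L0 miss wb→B2 [D]
11: W B0 → L0 hit [D]
12: R B0 → L0 hit [D]
13: R B2 → L0 miss wb→B0 [-]
14: R B0 → L0 miss [-]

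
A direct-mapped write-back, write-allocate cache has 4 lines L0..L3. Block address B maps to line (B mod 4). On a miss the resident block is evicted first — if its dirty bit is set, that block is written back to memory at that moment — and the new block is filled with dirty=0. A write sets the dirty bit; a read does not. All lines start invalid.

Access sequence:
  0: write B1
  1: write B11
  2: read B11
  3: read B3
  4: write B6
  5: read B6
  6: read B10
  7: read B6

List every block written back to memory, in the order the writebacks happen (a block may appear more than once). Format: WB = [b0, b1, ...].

WB = [11, 6]

0: W B1 -> L1 miss  d=D]
1: W B11 -> L3 miss  d=D]
2: R B11 -> L3 hit  d=D]
3: R B3 -> L3 miss wb->B11  d=-]
4: W B6 -> L2 miss  d=D]
5: R B6 -> L2 hit  d=D]
6: R B10 -> L2 miss wb->B6  d=-]
7: R B6 -> L2 miss  d=-]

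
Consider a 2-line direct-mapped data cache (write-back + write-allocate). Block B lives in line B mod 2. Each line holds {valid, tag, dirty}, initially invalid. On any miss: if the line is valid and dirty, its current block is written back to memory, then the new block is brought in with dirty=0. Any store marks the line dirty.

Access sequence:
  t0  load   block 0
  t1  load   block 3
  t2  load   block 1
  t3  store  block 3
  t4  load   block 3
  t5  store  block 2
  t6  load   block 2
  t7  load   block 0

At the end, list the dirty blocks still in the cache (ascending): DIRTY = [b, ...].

  0 | R B0 → L0 miss [-]
  1 | R B3 → L1 miss [-]
  2 | R B1 → L1 miss [-]
  3 | W B3 → L1 miss [D]
  4 | R B3 → L1 hit [D]
  5 | W B2 → L0 miss [D]
  6 | R B2 → L0 hit [D]
  7 | R B0 → L0 miss wb→B2 [-]

DIRTY = [3]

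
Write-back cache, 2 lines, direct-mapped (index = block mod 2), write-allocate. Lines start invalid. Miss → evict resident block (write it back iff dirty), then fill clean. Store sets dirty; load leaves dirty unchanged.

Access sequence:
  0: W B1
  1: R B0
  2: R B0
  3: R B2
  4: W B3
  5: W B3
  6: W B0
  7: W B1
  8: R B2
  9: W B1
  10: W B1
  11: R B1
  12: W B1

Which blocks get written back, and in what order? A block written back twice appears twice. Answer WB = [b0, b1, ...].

0: W B1 → L1 miss [D]
1: R B0 → L0 miss [-]
2: R B0 → L0 hit [-]
3: R B2 → L0 miss [-]
4: W B3 → L1 miss wb→B1 [D]
5: W B3 → L1 hit [D]
6: W B0 → L0 miss [D]
7: W B1 → L1 miss wb→B3 [D]
8: R B2 → L0 miss wb→B0 [-]
9: W B1 → L1 hit [D]
10: W B1 → L1 hit [D]
11: R B1 → L1 hit [D]
12: W B1 → L1 hit [D]

WB = [1, 3, 0]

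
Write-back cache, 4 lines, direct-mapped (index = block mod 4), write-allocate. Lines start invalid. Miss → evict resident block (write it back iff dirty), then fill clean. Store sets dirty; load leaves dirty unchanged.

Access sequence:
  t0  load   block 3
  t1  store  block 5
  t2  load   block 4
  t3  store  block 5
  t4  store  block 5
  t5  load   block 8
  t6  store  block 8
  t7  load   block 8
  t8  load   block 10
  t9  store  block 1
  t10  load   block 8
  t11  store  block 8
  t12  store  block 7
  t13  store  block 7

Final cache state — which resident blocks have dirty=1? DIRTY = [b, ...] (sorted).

DIRTY = [1, 7, 8]

  0 | R B3 → L3 miss [-]
  1 | W B5 → L1 miss [D]
  2 | R B4 → L0 miss [-]
  3 | W B5 → L1 hit [D]
  4 | W B5 → L1 hit [D]
  5 | R B8 → L0 miss [-]
  6 | W B8 → L0 hit [D]
  7 | R B8 → L0 hit [D]
  8 | R B10 → L2 miss [-]
  9 | W B1 → L1 miss wb→B5 [D]
  10 | R B8 → L0 hit [D]
  11 | W B8 → L0 hit [D]
  12 | W B7 → L3 miss [D]
  13 | W B7 → L3 hit [D]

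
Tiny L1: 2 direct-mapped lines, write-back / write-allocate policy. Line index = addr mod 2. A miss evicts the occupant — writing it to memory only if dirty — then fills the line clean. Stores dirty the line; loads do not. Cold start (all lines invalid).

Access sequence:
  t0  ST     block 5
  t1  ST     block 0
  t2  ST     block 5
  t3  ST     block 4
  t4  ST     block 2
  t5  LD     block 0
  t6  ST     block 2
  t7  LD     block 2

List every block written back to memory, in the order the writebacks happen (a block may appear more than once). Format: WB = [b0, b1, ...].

0: W B5 -> L1 miss  d=D]
1: W B0 -> L0 miss  d=D]
2: W B5 -> L1 hit  d=D]
3: W B4 -> L0 miss wb->B0  d=D]
4: W B2 -> L0 miss wb->B4  d=D]
5: R B0 -> L0 miss wb->B2  d=-]
6: W B2 -> L0 miss  d=D]
7: R B2 -> L0 hit  d=D]

WB = [0, 4, 2]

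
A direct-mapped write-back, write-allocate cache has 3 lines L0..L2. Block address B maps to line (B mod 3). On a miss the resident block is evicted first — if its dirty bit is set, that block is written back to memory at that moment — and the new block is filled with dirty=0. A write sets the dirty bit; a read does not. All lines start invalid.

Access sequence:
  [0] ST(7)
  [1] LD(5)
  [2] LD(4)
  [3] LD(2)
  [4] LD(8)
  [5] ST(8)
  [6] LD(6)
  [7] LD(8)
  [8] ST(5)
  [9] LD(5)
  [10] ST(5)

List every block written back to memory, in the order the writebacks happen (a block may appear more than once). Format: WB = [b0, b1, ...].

0: W B7 → L1 miss [D]
1: R B5 → L2 miss [-]
2: R B4 → L1 miss wb→B7 [-]
3: R B2 → L2 miss [-]
4: R B8 → L2 miss [-]
5: W B8 → L2 hit [D]
6: R B6 → L0 miss [-]
7: R B8 → L2 hit [D]
8: W B5 → L2 miss wb→B8 [D]
9: R B5 → L2 hit [D]
10: W B5 → L2 hit [D]

WB = [7, 8]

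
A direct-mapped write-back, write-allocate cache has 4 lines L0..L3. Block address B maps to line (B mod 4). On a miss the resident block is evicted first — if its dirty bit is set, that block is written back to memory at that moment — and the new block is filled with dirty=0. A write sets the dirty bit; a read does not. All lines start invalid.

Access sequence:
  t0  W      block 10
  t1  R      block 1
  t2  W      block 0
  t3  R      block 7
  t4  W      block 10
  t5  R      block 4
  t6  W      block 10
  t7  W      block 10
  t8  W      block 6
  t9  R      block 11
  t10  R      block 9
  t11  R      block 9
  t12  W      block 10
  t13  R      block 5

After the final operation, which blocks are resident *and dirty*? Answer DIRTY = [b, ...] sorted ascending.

DIRTY = [10]

0: W B10 -> L2 miss  d=D]
1: R B1 -> L1 miss  d=-]
2: W B0 -> L0 miss  d=D]
3: R B7 -> L3 miss  d=-]
4: W B10 -> L2 hit  d=D]
5: R B4 -> L0 miss wb->B0  d=-]
6: W B10 -> L2 hit  d=D]
7: W B10 -> L2 hit  d=D]
8: W B6 -> L2 miss wb->B10  d=D]
9: R B11 -> L3 miss  d=-]
10: R B9 -> L1 miss  d=-]
11: R B9 -> L1 hit  d=-]
12: W B10 -> L2 miss wb->B6  d=D]
13: R B5 -> L1 miss  d=-]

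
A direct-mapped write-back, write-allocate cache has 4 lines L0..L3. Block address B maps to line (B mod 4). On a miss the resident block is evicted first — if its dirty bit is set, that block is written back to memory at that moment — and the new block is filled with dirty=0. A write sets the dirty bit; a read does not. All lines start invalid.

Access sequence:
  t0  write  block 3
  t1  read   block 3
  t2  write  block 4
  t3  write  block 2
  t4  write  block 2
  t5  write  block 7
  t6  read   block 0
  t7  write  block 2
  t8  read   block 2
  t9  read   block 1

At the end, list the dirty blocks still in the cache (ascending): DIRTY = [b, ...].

DIRTY = [2, 7]

0: W B3 -> L3 miss  d=D]
1: R B3 -> L3 hit  d=D]
2: W B4 -> L0 miss  d=D]
3: W B2 -> L2 miss  d=D]
4: W B2 -> L2 hit  d=D]
5: W B7 -> L3 miss wb->B3  d=D]
6: R B0 -> L0 miss wb->B4  d=-]
7: W B2 -> L2 hit  d=D]
8: R B2 -> L2 hit  d=D]
9: R B1 -> L1 miss  d=-]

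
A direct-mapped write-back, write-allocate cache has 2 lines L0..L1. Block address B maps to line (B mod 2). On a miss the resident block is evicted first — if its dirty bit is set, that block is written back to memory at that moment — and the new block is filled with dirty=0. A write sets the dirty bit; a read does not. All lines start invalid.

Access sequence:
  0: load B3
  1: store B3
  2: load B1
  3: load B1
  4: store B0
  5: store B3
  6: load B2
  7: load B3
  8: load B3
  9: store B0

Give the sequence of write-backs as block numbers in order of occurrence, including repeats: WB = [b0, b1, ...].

0: R B3 -> L1 miss  d=-]
1: W B3 -> L1 hit  d=D]
2: R B1 -> L1 miss wb->B3  d=-]
3: R B1 -> L1 hit  d=-]
4: W B0 -> L0 miss  d=D]
5: W B3 -> L1 miss  d=D]
6: R B2 -> L0 miss wb->B0  d=-]
7: R B3 -> L1 hit  d=D]
8: R B3 -> L1 hit  d=D]
9: W B0 -> L0 miss  d=D]

WB = [3, 0]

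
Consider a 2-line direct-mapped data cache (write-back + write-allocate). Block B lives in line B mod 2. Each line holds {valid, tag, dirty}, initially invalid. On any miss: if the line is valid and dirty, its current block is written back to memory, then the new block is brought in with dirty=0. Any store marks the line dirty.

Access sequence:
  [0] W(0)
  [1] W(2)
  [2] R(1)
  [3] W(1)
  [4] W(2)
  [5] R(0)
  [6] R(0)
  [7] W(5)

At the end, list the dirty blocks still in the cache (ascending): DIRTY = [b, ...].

0: W B0 → L0 miss [D]
1: W B2 → L0 miss wb→B0 [D]
2: R B1 → L1 miss [-]
3: W B1 → L1 hit [D]
4: W B2 → L0 hit [D]
5: R B0 → L0 miss wb→B2 [-]
6: R B0 → L0 hit [-]
7: W B5 → L1 miss wb→B1 [D]

DIRTY = [5]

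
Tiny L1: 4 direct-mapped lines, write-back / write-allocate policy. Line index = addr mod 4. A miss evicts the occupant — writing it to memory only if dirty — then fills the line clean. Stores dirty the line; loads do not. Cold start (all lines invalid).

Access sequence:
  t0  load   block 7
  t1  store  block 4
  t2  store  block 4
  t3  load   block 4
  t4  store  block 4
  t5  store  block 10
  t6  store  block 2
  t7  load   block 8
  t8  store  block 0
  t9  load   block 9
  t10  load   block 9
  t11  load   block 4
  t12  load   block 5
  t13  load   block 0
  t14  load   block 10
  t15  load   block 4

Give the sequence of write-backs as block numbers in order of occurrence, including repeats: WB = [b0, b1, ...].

WB = [10, 4, 0, 2]

  0 | R B7 → L3 miss [-]
  1 | W B4 → L0 miss [D]
  2 | W B4 → L0 hit [D]
  3 | R B4 → L0 hit [D]
  4 | W B4 → L0 hit [D]
  5 | W B10 → L2 miss [D]
  6 | W B2 → L2 miss wb→B10 [D]
  7 | R B8 → L0 miss wb→B4 [-]
  8 | W B0 → L0 miss [D]
  9 | R B9 → L1 miss [-]
  10 | R B9 → L1 hit [-]
  11 | R B4 → L0 miss wb→B0 [-]
  12 | R B5 → L1 miss [-]
  13 | R B0 → L0 miss [-]
  14 | R B10 → L2 miss wb→B2 [-]
  15 | R B4 → L0 miss [-]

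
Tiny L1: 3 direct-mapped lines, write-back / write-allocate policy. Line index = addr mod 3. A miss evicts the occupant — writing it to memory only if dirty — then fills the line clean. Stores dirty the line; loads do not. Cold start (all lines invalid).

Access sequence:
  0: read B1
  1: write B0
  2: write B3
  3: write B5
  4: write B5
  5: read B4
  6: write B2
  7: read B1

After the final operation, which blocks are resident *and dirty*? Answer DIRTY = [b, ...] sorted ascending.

0: R B1 → L1 miss [-]
1: W B0 → L0 miss [D]
2: W B3 → L0 miss wb→B0 [D]
3: W B5 → L2 miss [D]
4: W B5 → L2 hit [D]
5: R B4 → L1 miss [-]
6: W B2 → L2 miss wb→B5 [D]
7: R B1 → L1 miss [-]

DIRTY = [2, 3]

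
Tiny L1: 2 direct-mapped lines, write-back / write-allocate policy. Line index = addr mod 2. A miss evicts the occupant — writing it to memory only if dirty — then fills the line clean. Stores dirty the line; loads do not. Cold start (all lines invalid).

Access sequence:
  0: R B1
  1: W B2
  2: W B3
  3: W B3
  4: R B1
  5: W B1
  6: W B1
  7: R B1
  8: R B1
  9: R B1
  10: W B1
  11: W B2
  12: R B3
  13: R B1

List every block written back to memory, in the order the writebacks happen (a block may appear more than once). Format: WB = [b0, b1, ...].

0: R B1 → L1 miss [-]
1: W B2 → L0 miss [D]
2: W B3 → L1 miss [D]
3: W B3 → L1 hit [D]
4: R B1 → L1 miss wb→B3 [-]
5: W B1 → L1 hit [D]
6: W B1 → L1 hit [D]
7: R B1 → L1 hit [D]
8: R B1 → L1 hit [D]
9: R B1 → L1 hit [D]
10: W B1 → L1 hit [D]
11: W B2 → L0 hit [D]
12: R B3 → L1 miss wb→B1 [-]
13: R B1 → L1 miss [-]

WB = [3, 1]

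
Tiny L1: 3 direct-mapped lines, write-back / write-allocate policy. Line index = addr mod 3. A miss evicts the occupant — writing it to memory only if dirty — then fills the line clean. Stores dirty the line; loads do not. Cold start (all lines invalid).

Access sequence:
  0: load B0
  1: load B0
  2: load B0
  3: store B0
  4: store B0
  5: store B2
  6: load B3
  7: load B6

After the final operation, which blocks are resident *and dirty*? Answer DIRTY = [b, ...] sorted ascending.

DIRTY = [2]

0: R B0 -> L0 miss  d=-]
1: R B0 -> L0 hit  d=-]
2: R B0 -> L0 hit  d=-]
3: W B0 -> L0 hit  d=D]
4: W B0 -> L0 hit  d=D]
5: W B2 -> L2 miss  d=D]
6: R B3 -> L0 miss wb->B0  d=-]
7: R B6 -> L0 miss  d=-]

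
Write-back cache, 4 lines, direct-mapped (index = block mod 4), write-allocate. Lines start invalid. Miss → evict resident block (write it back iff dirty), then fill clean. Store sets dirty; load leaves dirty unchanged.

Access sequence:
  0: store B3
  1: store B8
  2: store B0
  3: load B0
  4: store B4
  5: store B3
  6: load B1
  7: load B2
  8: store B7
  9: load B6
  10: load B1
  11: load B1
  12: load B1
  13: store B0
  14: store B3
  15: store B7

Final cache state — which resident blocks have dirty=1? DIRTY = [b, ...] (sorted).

DIRTY = [0, 7]

0: W B3 → L3 miss [D]
1: W B8 → L0 miss [D]
2: W B0 → L0 miss wb→B8 [D]
3: R B0 → L0 hit [D]
4: W B4 → L0 miss wb→B0 [D]
5: W B3 → L3 hit [D]
6: R B1 → L1 miss [-]
7: R B2 → L2 miss [-]
8: W B7 → L3 miss wb→B3 [D]
9: R B6 → L2 miss [-]
10: R B1 → L1 hit [-]
11: R B1 → L1 hit [-]
12: R B1 → L1 hit [-]
13: W B0 → L0 miss wb→B4 [D]
14: W B3 → L3 miss wb→B7 [D]
15: W B7 → L3 miss wb→B3 [D]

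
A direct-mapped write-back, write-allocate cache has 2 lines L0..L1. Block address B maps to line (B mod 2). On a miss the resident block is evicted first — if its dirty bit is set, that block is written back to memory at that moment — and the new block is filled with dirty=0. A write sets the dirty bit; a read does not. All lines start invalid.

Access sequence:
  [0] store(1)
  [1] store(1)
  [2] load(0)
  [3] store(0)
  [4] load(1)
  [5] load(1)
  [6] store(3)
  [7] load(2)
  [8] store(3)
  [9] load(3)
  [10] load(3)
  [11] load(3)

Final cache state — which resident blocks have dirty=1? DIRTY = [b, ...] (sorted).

DIRTY = [3]

0: W B1 → L1 miss [D]
1: W B1 → L1 hit [D]
2: R B0 → L0 miss [-]
3: W B0 → L0 hit [D]
4: R B1 → L1 hit [D]
5: R B1 → L1 hit [D]
6: W B3 → L1 miss wb→B1 [D]
7: R B2 → L0 miss wb→B0 [-]
8: W B3 → L1 hit [D]
9: R B3 → L1 hit [D]
10: R B3 → L1 hit [D]
11: R B3 → L1 hit [D]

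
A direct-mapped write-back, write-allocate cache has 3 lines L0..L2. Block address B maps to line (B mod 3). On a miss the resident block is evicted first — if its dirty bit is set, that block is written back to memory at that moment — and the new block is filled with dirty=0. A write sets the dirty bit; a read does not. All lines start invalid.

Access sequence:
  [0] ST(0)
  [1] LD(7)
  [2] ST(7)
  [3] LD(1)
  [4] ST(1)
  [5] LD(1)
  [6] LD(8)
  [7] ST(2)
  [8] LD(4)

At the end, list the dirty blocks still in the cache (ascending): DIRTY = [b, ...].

0: W B0 → L0 miss [D]
1: R B7 → L1 miss [-]
2: W B7 → L1 hit [D]
3: R B1 → L1 miss wb→B7 [-]
4: W B1 → L1 hit [D]
5: R B1 → L1 hit [D]
6: R B8 → L2 miss [-]
7: W B2 → L2 miss [D]
8: R B4 → L1 miss wb→B1 [-]

DIRTY = [0, 2]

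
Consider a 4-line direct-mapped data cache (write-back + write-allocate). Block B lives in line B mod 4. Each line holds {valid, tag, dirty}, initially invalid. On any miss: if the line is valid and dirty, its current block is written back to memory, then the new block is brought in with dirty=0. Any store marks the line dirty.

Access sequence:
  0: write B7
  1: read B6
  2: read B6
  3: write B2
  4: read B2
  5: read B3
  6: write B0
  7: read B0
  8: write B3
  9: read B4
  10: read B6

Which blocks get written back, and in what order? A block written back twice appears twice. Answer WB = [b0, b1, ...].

0: W B7 → L3 miss [D]
1: R B6 → L2 miss [-]
2: R B6 → L2 hit [-]
3: W B2 → L2 miss [D]
4: R B2 → L2 hit [D]
5: R B3 → L3 miss wb→B7 [-]
6: W B0 → L0 miss [D]
7: R B0 → L0 hit [D]
8: W B3 → L3 hit [D]
9: R B4 → L0 miss wb→B0 [-]
10: R B6 → L2 miss wb→B2 [-]

WB = [7, 0, 2]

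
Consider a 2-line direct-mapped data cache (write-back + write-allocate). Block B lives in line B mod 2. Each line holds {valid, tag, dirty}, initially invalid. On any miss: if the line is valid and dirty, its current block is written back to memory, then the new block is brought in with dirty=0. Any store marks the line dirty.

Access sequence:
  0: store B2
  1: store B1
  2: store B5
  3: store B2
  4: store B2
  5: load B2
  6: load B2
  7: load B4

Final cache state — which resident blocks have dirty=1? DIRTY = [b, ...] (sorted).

0: W B2 → L0 miss [D]
1: W B1 → L1 miss [D]
2: W B5 → L1 miss wb→B1 [D]
3: W B2 → L0 hit [D]
4: W B2 → L0 hit [D]
5: R B2 → L0 hit [D]
6: R B2 → L0 hit [D]
7: R B4 → L0 miss wb→B2 [-]

DIRTY = [5]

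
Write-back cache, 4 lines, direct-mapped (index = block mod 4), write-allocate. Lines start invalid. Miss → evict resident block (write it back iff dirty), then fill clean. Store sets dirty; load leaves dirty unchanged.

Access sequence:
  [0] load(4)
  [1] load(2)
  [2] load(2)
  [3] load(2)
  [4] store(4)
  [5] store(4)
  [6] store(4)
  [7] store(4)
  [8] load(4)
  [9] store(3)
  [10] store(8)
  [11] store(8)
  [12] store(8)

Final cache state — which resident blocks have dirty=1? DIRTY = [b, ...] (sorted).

DIRTY = [3, 8]

0: R B4 → L0 miss [-]
1: R B2 → L2 miss [-]
2: R B2 → L2 hit [-]
3: R B2 → L2 hit [-]
4: W B4 → L0 hit [D]
5: W B4 → L0 hit [D]
6: W B4 → L0 hit [D]
7: W B4 → L0 hit [D]
8: R B4 → L0 hit [D]
9: W B3 → L3 miss [D]
10: W B8 → L0 miss wb→B4 [D]
11: W B8 → L0 hit [D]
12: W B8 → L0 hit [D]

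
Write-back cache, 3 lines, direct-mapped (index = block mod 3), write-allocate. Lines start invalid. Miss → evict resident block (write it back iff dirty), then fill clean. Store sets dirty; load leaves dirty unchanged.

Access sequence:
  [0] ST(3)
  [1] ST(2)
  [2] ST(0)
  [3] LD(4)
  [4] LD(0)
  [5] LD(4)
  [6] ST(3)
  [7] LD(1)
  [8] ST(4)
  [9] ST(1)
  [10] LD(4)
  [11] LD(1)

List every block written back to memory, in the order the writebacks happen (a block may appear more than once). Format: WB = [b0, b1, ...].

WB = [3, 0, 4, 1]

0: W B3 -> L0 miss  d=D]
1: W B2 -> L2 miss  d=D]
2: W B0 -> L0 miss wb->B3  d=D]
3: R B4 -> L1 miss  d=-]
4: R B0 -> L0 hit  d=D]
5: R B4 -> L1 hit  d=-]
6: W B3 -> L0 miss wb->B0  d=D]
7: R B1 -> L1 miss  d=-]
8: W B4 -> L1 miss  d=D]
9: W B1 -> L1 miss wb->B4  d=D]
10: R B4 -> L1 miss wb->B1  d=-]
11: R B1 -> L1 miss  d=-]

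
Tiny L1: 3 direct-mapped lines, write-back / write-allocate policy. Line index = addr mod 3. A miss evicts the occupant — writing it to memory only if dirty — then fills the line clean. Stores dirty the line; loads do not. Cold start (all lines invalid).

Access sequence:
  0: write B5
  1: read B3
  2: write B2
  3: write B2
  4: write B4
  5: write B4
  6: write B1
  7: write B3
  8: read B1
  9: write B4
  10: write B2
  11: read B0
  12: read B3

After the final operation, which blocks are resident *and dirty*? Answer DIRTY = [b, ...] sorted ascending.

0: W B5 → L2 miss [D]
1: R B3 → L0 miss [-]
2: W B2 → L2 miss wb→B5 [D]
3: W B2 → L2 hit [D]
4: W B4 → L1 miss [D]
5: W B4 → L1 hit [D]
6: W B1 → L1 miss wb→B4 [D]
7: W B3 → L0 hit [D]
8: R B1 → L1 hit [D]
9: W B4 → L1 miss wb→B1 [D]
10: W B2 → L2 hit [D]
11: R B0 → L0 miss wb→B3 [-]
12: R B3 → L0 miss [-]

DIRTY = [2, 4]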